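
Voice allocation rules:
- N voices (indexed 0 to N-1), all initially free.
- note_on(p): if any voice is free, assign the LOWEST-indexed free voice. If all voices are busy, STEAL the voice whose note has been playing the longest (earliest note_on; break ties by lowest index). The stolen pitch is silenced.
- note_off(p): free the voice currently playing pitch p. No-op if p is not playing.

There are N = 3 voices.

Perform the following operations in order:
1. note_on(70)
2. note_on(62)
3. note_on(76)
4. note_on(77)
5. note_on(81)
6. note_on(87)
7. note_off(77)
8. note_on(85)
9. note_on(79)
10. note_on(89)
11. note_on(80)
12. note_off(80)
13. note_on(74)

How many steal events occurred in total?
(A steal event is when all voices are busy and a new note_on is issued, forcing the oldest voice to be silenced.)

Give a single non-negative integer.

Answer: 6

Derivation:
Op 1: note_on(70): voice 0 is free -> assigned | voices=[70 - -]
Op 2: note_on(62): voice 1 is free -> assigned | voices=[70 62 -]
Op 3: note_on(76): voice 2 is free -> assigned | voices=[70 62 76]
Op 4: note_on(77): all voices busy, STEAL voice 0 (pitch 70, oldest) -> assign | voices=[77 62 76]
Op 5: note_on(81): all voices busy, STEAL voice 1 (pitch 62, oldest) -> assign | voices=[77 81 76]
Op 6: note_on(87): all voices busy, STEAL voice 2 (pitch 76, oldest) -> assign | voices=[77 81 87]
Op 7: note_off(77): free voice 0 | voices=[- 81 87]
Op 8: note_on(85): voice 0 is free -> assigned | voices=[85 81 87]
Op 9: note_on(79): all voices busy, STEAL voice 1 (pitch 81, oldest) -> assign | voices=[85 79 87]
Op 10: note_on(89): all voices busy, STEAL voice 2 (pitch 87, oldest) -> assign | voices=[85 79 89]
Op 11: note_on(80): all voices busy, STEAL voice 0 (pitch 85, oldest) -> assign | voices=[80 79 89]
Op 12: note_off(80): free voice 0 | voices=[- 79 89]
Op 13: note_on(74): voice 0 is free -> assigned | voices=[74 79 89]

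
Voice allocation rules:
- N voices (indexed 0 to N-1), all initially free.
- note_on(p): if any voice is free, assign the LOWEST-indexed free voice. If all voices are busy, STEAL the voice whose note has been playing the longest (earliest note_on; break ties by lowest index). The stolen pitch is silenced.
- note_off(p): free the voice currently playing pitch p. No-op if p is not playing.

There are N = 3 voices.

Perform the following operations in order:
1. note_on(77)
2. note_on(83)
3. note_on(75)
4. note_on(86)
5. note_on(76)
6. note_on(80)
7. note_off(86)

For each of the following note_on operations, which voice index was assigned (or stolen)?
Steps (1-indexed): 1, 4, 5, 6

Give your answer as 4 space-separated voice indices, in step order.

Answer: 0 0 1 2

Derivation:
Op 1: note_on(77): voice 0 is free -> assigned | voices=[77 - -]
Op 2: note_on(83): voice 1 is free -> assigned | voices=[77 83 -]
Op 3: note_on(75): voice 2 is free -> assigned | voices=[77 83 75]
Op 4: note_on(86): all voices busy, STEAL voice 0 (pitch 77, oldest) -> assign | voices=[86 83 75]
Op 5: note_on(76): all voices busy, STEAL voice 1 (pitch 83, oldest) -> assign | voices=[86 76 75]
Op 6: note_on(80): all voices busy, STEAL voice 2 (pitch 75, oldest) -> assign | voices=[86 76 80]
Op 7: note_off(86): free voice 0 | voices=[- 76 80]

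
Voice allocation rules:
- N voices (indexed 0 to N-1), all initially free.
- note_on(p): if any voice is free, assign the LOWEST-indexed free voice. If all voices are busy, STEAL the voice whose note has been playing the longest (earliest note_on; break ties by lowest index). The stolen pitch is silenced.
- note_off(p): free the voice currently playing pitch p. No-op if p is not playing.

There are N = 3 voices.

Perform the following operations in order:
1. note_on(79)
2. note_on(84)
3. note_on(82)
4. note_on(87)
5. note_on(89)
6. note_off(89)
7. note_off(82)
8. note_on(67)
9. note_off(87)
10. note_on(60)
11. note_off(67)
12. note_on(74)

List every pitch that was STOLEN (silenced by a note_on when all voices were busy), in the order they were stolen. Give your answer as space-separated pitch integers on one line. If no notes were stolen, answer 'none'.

Op 1: note_on(79): voice 0 is free -> assigned | voices=[79 - -]
Op 2: note_on(84): voice 1 is free -> assigned | voices=[79 84 -]
Op 3: note_on(82): voice 2 is free -> assigned | voices=[79 84 82]
Op 4: note_on(87): all voices busy, STEAL voice 0 (pitch 79, oldest) -> assign | voices=[87 84 82]
Op 5: note_on(89): all voices busy, STEAL voice 1 (pitch 84, oldest) -> assign | voices=[87 89 82]
Op 6: note_off(89): free voice 1 | voices=[87 - 82]
Op 7: note_off(82): free voice 2 | voices=[87 - -]
Op 8: note_on(67): voice 1 is free -> assigned | voices=[87 67 -]
Op 9: note_off(87): free voice 0 | voices=[- 67 -]
Op 10: note_on(60): voice 0 is free -> assigned | voices=[60 67 -]
Op 11: note_off(67): free voice 1 | voices=[60 - -]
Op 12: note_on(74): voice 1 is free -> assigned | voices=[60 74 -]

Answer: 79 84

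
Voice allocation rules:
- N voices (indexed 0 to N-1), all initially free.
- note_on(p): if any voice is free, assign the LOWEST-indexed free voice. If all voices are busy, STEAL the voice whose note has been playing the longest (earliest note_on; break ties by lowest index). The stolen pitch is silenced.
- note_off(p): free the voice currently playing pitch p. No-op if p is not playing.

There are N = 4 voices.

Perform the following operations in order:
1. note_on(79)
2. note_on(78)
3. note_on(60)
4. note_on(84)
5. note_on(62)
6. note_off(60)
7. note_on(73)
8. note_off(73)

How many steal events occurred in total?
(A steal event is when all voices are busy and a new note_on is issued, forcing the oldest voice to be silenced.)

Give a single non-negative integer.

Answer: 1

Derivation:
Op 1: note_on(79): voice 0 is free -> assigned | voices=[79 - - -]
Op 2: note_on(78): voice 1 is free -> assigned | voices=[79 78 - -]
Op 3: note_on(60): voice 2 is free -> assigned | voices=[79 78 60 -]
Op 4: note_on(84): voice 3 is free -> assigned | voices=[79 78 60 84]
Op 5: note_on(62): all voices busy, STEAL voice 0 (pitch 79, oldest) -> assign | voices=[62 78 60 84]
Op 6: note_off(60): free voice 2 | voices=[62 78 - 84]
Op 7: note_on(73): voice 2 is free -> assigned | voices=[62 78 73 84]
Op 8: note_off(73): free voice 2 | voices=[62 78 - 84]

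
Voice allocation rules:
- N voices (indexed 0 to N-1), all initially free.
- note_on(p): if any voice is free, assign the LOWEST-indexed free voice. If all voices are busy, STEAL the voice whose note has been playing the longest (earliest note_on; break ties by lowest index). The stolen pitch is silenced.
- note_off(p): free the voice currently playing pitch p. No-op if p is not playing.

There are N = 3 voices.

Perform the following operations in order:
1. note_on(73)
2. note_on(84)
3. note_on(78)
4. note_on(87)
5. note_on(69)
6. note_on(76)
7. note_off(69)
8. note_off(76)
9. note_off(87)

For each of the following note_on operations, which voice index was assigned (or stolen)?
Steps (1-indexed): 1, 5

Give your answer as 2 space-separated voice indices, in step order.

Answer: 0 1

Derivation:
Op 1: note_on(73): voice 0 is free -> assigned | voices=[73 - -]
Op 2: note_on(84): voice 1 is free -> assigned | voices=[73 84 -]
Op 3: note_on(78): voice 2 is free -> assigned | voices=[73 84 78]
Op 4: note_on(87): all voices busy, STEAL voice 0 (pitch 73, oldest) -> assign | voices=[87 84 78]
Op 5: note_on(69): all voices busy, STEAL voice 1 (pitch 84, oldest) -> assign | voices=[87 69 78]
Op 6: note_on(76): all voices busy, STEAL voice 2 (pitch 78, oldest) -> assign | voices=[87 69 76]
Op 7: note_off(69): free voice 1 | voices=[87 - 76]
Op 8: note_off(76): free voice 2 | voices=[87 - -]
Op 9: note_off(87): free voice 0 | voices=[- - -]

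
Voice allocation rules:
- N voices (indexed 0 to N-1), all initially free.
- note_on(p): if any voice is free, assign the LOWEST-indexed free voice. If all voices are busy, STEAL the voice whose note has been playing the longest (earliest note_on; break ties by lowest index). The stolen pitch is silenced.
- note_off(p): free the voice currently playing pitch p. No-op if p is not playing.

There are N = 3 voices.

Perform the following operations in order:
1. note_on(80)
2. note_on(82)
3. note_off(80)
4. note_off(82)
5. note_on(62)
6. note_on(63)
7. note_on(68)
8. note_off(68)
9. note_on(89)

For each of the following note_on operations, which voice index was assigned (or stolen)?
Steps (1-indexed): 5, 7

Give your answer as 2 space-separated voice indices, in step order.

Answer: 0 2

Derivation:
Op 1: note_on(80): voice 0 is free -> assigned | voices=[80 - -]
Op 2: note_on(82): voice 1 is free -> assigned | voices=[80 82 -]
Op 3: note_off(80): free voice 0 | voices=[- 82 -]
Op 4: note_off(82): free voice 1 | voices=[- - -]
Op 5: note_on(62): voice 0 is free -> assigned | voices=[62 - -]
Op 6: note_on(63): voice 1 is free -> assigned | voices=[62 63 -]
Op 7: note_on(68): voice 2 is free -> assigned | voices=[62 63 68]
Op 8: note_off(68): free voice 2 | voices=[62 63 -]
Op 9: note_on(89): voice 2 is free -> assigned | voices=[62 63 89]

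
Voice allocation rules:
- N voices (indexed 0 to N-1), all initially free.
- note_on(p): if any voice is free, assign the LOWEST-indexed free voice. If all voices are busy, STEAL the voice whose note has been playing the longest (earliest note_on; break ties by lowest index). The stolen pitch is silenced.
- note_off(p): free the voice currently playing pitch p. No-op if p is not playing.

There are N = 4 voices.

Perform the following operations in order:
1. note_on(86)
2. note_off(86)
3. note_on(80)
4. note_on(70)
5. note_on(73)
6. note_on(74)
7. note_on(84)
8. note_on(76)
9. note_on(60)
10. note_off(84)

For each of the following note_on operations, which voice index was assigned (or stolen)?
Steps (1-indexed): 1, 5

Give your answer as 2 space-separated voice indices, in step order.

Op 1: note_on(86): voice 0 is free -> assigned | voices=[86 - - -]
Op 2: note_off(86): free voice 0 | voices=[- - - -]
Op 3: note_on(80): voice 0 is free -> assigned | voices=[80 - - -]
Op 4: note_on(70): voice 1 is free -> assigned | voices=[80 70 - -]
Op 5: note_on(73): voice 2 is free -> assigned | voices=[80 70 73 -]
Op 6: note_on(74): voice 3 is free -> assigned | voices=[80 70 73 74]
Op 7: note_on(84): all voices busy, STEAL voice 0 (pitch 80, oldest) -> assign | voices=[84 70 73 74]
Op 8: note_on(76): all voices busy, STEAL voice 1 (pitch 70, oldest) -> assign | voices=[84 76 73 74]
Op 9: note_on(60): all voices busy, STEAL voice 2 (pitch 73, oldest) -> assign | voices=[84 76 60 74]
Op 10: note_off(84): free voice 0 | voices=[- 76 60 74]

Answer: 0 2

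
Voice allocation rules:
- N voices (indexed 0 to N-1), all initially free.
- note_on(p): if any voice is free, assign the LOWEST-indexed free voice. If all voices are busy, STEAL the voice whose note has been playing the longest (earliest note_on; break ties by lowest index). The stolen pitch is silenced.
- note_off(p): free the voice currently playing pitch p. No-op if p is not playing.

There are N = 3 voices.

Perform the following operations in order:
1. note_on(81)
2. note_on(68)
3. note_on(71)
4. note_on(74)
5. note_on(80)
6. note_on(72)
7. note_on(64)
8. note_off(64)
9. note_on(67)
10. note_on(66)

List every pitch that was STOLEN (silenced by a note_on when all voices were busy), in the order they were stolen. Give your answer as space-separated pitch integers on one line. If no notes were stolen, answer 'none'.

Op 1: note_on(81): voice 0 is free -> assigned | voices=[81 - -]
Op 2: note_on(68): voice 1 is free -> assigned | voices=[81 68 -]
Op 3: note_on(71): voice 2 is free -> assigned | voices=[81 68 71]
Op 4: note_on(74): all voices busy, STEAL voice 0 (pitch 81, oldest) -> assign | voices=[74 68 71]
Op 5: note_on(80): all voices busy, STEAL voice 1 (pitch 68, oldest) -> assign | voices=[74 80 71]
Op 6: note_on(72): all voices busy, STEAL voice 2 (pitch 71, oldest) -> assign | voices=[74 80 72]
Op 7: note_on(64): all voices busy, STEAL voice 0 (pitch 74, oldest) -> assign | voices=[64 80 72]
Op 8: note_off(64): free voice 0 | voices=[- 80 72]
Op 9: note_on(67): voice 0 is free -> assigned | voices=[67 80 72]
Op 10: note_on(66): all voices busy, STEAL voice 1 (pitch 80, oldest) -> assign | voices=[67 66 72]

Answer: 81 68 71 74 80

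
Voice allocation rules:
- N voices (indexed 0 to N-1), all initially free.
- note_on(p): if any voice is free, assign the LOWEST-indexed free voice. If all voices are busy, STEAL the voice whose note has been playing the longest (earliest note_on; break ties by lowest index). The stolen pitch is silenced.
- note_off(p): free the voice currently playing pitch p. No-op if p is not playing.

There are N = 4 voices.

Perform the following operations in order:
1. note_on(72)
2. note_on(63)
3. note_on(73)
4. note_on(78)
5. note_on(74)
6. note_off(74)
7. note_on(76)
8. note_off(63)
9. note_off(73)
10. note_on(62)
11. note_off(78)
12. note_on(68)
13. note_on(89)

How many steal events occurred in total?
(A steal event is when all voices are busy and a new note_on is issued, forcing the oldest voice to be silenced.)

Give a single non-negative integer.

Answer: 1

Derivation:
Op 1: note_on(72): voice 0 is free -> assigned | voices=[72 - - -]
Op 2: note_on(63): voice 1 is free -> assigned | voices=[72 63 - -]
Op 3: note_on(73): voice 2 is free -> assigned | voices=[72 63 73 -]
Op 4: note_on(78): voice 3 is free -> assigned | voices=[72 63 73 78]
Op 5: note_on(74): all voices busy, STEAL voice 0 (pitch 72, oldest) -> assign | voices=[74 63 73 78]
Op 6: note_off(74): free voice 0 | voices=[- 63 73 78]
Op 7: note_on(76): voice 0 is free -> assigned | voices=[76 63 73 78]
Op 8: note_off(63): free voice 1 | voices=[76 - 73 78]
Op 9: note_off(73): free voice 2 | voices=[76 - - 78]
Op 10: note_on(62): voice 1 is free -> assigned | voices=[76 62 - 78]
Op 11: note_off(78): free voice 3 | voices=[76 62 - -]
Op 12: note_on(68): voice 2 is free -> assigned | voices=[76 62 68 -]
Op 13: note_on(89): voice 3 is free -> assigned | voices=[76 62 68 89]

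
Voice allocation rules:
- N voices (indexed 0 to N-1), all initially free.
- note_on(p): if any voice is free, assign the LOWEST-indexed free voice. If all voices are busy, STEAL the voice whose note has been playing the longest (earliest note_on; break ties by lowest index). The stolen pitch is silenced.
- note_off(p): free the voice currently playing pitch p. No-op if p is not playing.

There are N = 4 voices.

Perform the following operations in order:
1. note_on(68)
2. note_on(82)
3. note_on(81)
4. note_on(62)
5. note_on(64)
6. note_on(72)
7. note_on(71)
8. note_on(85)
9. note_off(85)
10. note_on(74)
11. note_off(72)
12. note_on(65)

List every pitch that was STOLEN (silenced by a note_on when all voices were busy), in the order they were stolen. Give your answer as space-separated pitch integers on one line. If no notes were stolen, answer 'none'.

Op 1: note_on(68): voice 0 is free -> assigned | voices=[68 - - -]
Op 2: note_on(82): voice 1 is free -> assigned | voices=[68 82 - -]
Op 3: note_on(81): voice 2 is free -> assigned | voices=[68 82 81 -]
Op 4: note_on(62): voice 3 is free -> assigned | voices=[68 82 81 62]
Op 5: note_on(64): all voices busy, STEAL voice 0 (pitch 68, oldest) -> assign | voices=[64 82 81 62]
Op 6: note_on(72): all voices busy, STEAL voice 1 (pitch 82, oldest) -> assign | voices=[64 72 81 62]
Op 7: note_on(71): all voices busy, STEAL voice 2 (pitch 81, oldest) -> assign | voices=[64 72 71 62]
Op 8: note_on(85): all voices busy, STEAL voice 3 (pitch 62, oldest) -> assign | voices=[64 72 71 85]
Op 9: note_off(85): free voice 3 | voices=[64 72 71 -]
Op 10: note_on(74): voice 3 is free -> assigned | voices=[64 72 71 74]
Op 11: note_off(72): free voice 1 | voices=[64 - 71 74]
Op 12: note_on(65): voice 1 is free -> assigned | voices=[64 65 71 74]

Answer: 68 82 81 62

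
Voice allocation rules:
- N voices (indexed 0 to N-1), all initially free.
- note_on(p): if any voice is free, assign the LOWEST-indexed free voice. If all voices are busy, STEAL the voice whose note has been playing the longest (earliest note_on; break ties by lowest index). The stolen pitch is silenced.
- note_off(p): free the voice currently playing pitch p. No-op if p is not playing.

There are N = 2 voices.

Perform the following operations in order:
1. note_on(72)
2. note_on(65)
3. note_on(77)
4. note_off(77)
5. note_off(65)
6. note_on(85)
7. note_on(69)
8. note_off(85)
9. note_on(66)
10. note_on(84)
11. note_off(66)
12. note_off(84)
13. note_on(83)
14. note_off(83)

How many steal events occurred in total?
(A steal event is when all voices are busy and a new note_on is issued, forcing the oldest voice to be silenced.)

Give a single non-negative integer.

Op 1: note_on(72): voice 0 is free -> assigned | voices=[72 -]
Op 2: note_on(65): voice 1 is free -> assigned | voices=[72 65]
Op 3: note_on(77): all voices busy, STEAL voice 0 (pitch 72, oldest) -> assign | voices=[77 65]
Op 4: note_off(77): free voice 0 | voices=[- 65]
Op 5: note_off(65): free voice 1 | voices=[- -]
Op 6: note_on(85): voice 0 is free -> assigned | voices=[85 -]
Op 7: note_on(69): voice 1 is free -> assigned | voices=[85 69]
Op 8: note_off(85): free voice 0 | voices=[- 69]
Op 9: note_on(66): voice 0 is free -> assigned | voices=[66 69]
Op 10: note_on(84): all voices busy, STEAL voice 1 (pitch 69, oldest) -> assign | voices=[66 84]
Op 11: note_off(66): free voice 0 | voices=[- 84]
Op 12: note_off(84): free voice 1 | voices=[- -]
Op 13: note_on(83): voice 0 is free -> assigned | voices=[83 -]
Op 14: note_off(83): free voice 0 | voices=[- -]

Answer: 2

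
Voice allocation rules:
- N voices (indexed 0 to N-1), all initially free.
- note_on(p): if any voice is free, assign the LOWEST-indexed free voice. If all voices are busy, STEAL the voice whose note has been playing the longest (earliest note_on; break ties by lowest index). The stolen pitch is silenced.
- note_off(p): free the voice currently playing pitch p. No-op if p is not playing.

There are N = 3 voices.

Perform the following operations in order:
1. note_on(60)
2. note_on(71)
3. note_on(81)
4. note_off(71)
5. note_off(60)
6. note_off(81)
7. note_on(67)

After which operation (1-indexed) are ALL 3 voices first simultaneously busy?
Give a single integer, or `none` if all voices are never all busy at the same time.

Answer: 3

Derivation:
Op 1: note_on(60): voice 0 is free -> assigned | voices=[60 - -]
Op 2: note_on(71): voice 1 is free -> assigned | voices=[60 71 -]
Op 3: note_on(81): voice 2 is free -> assigned | voices=[60 71 81]
Op 4: note_off(71): free voice 1 | voices=[60 - 81]
Op 5: note_off(60): free voice 0 | voices=[- - 81]
Op 6: note_off(81): free voice 2 | voices=[- - -]
Op 7: note_on(67): voice 0 is free -> assigned | voices=[67 - -]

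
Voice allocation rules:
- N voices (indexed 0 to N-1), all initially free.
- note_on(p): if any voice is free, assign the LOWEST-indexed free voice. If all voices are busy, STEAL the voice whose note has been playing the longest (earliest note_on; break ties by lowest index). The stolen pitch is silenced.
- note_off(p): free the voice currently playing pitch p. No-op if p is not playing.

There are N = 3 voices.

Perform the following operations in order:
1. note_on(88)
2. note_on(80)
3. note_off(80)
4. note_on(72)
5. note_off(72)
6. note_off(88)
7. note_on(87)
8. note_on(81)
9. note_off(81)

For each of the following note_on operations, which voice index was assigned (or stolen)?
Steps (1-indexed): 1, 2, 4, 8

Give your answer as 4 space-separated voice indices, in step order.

Answer: 0 1 1 1

Derivation:
Op 1: note_on(88): voice 0 is free -> assigned | voices=[88 - -]
Op 2: note_on(80): voice 1 is free -> assigned | voices=[88 80 -]
Op 3: note_off(80): free voice 1 | voices=[88 - -]
Op 4: note_on(72): voice 1 is free -> assigned | voices=[88 72 -]
Op 5: note_off(72): free voice 1 | voices=[88 - -]
Op 6: note_off(88): free voice 0 | voices=[- - -]
Op 7: note_on(87): voice 0 is free -> assigned | voices=[87 - -]
Op 8: note_on(81): voice 1 is free -> assigned | voices=[87 81 -]
Op 9: note_off(81): free voice 1 | voices=[87 - -]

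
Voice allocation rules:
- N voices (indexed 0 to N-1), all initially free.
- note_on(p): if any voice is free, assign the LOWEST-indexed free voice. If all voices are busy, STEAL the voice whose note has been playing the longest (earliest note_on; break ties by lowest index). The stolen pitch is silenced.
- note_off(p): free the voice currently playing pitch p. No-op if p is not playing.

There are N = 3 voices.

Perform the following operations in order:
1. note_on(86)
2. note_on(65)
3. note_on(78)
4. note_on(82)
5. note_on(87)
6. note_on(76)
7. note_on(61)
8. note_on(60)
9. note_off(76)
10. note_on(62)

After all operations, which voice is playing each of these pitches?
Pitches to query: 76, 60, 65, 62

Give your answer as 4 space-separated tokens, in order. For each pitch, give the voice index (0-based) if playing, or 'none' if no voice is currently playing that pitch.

Op 1: note_on(86): voice 0 is free -> assigned | voices=[86 - -]
Op 2: note_on(65): voice 1 is free -> assigned | voices=[86 65 -]
Op 3: note_on(78): voice 2 is free -> assigned | voices=[86 65 78]
Op 4: note_on(82): all voices busy, STEAL voice 0 (pitch 86, oldest) -> assign | voices=[82 65 78]
Op 5: note_on(87): all voices busy, STEAL voice 1 (pitch 65, oldest) -> assign | voices=[82 87 78]
Op 6: note_on(76): all voices busy, STEAL voice 2 (pitch 78, oldest) -> assign | voices=[82 87 76]
Op 7: note_on(61): all voices busy, STEAL voice 0 (pitch 82, oldest) -> assign | voices=[61 87 76]
Op 8: note_on(60): all voices busy, STEAL voice 1 (pitch 87, oldest) -> assign | voices=[61 60 76]
Op 9: note_off(76): free voice 2 | voices=[61 60 -]
Op 10: note_on(62): voice 2 is free -> assigned | voices=[61 60 62]

Answer: none 1 none 2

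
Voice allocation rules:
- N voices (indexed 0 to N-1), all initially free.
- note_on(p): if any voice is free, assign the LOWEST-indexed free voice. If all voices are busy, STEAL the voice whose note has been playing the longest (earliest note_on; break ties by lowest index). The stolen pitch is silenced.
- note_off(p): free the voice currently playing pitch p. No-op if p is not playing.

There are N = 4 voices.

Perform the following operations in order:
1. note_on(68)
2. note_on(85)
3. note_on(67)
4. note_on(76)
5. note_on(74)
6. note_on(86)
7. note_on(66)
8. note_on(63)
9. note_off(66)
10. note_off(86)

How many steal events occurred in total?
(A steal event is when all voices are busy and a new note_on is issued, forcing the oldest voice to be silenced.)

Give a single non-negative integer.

Answer: 4

Derivation:
Op 1: note_on(68): voice 0 is free -> assigned | voices=[68 - - -]
Op 2: note_on(85): voice 1 is free -> assigned | voices=[68 85 - -]
Op 3: note_on(67): voice 2 is free -> assigned | voices=[68 85 67 -]
Op 4: note_on(76): voice 3 is free -> assigned | voices=[68 85 67 76]
Op 5: note_on(74): all voices busy, STEAL voice 0 (pitch 68, oldest) -> assign | voices=[74 85 67 76]
Op 6: note_on(86): all voices busy, STEAL voice 1 (pitch 85, oldest) -> assign | voices=[74 86 67 76]
Op 7: note_on(66): all voices busy, STEAL voice 2 (pitch 67, oldest) -> assign | voices=[74 86 66 76]
Op 8: note_on(63): all voices busy, STEAL voice 3 (pitch 76, oldest) -> assign | voices=[74 86 66 63]
Op 9: note_off(66): free voice 2 | voices=[74 86 - 63]
Op 10: note_off(86): free voice 1 | voices=[74 - - 63]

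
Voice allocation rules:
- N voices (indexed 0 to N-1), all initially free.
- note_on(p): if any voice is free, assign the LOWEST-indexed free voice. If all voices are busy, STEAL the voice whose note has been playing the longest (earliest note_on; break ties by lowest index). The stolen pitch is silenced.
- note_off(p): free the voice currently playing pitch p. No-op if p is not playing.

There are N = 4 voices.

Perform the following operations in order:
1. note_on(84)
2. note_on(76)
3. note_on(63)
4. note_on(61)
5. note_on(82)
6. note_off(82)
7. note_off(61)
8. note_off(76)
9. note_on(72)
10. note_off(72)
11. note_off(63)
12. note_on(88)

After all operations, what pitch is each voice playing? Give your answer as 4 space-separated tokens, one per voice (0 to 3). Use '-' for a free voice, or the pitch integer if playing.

Op 1: note_on(84): voice 0 is free -> assigned | voices=[84 - - -]
Op 2: note_on(76): voice 1 is free -> assigned | voices=[84 76 - -]
Op 3: note_on(63): voice 2 is free -> assigned | voices=[84 76 63 -]
Op 4: note_on(61): voice 3 is free -> assigned | voices=[84 76 63 61]
Op 5: note_on(82): all voices busy, STEAL voice 0 (pitch 84, oldest) -> assign | voices=[82 76 63 61]
Op 6: note_off(82): free voice 0 | voices=[- 76 63 61]
Op 7: note_off(61): free voice 3 | voices=[- 76 63 -]
Op 8: note_off(76): free voice 1 | voices=[- - 63 -]
Op 9: note_on(72): voice 0 is free -> assigned | voices=[72 - 63 -]
Op 10: note_off(72): free voice 0 | voices=[- - 63 -]
Op 11: note_off(63): free voice 2 | voices=[- - - -]
Op 12: note_on(88): voice 0 is free -> assigned | voices=[88 - - -]

Answer: 88 - - -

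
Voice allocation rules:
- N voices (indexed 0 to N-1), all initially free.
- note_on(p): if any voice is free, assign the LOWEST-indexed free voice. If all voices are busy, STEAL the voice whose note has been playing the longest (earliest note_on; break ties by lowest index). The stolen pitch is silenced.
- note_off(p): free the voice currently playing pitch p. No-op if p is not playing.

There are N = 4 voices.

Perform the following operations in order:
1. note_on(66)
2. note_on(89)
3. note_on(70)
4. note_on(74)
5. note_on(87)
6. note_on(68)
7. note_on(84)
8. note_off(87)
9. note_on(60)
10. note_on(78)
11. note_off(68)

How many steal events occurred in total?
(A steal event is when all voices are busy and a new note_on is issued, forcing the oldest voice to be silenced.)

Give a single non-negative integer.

Op 1: note_on(66): voice 0 is free -> assigned | voices=[66 - - -]
Op 2: note_on(89): voice 1 is free -> assigned | voices=[66 89 - -]
Op 3: note_on(70): voice 2 is free -> assigned | voices=[66 89 70 -]
Op 4: note_on(74): voice 3 is free -> assigned | voices=[66 89 70 74]
Op 5: note_on(87): all voices busy, STEAL voice 0 (pitch 66, oldest) -> assign | voices=[87 89 70 74]
Op 6: note_on(68): all voices busy, STEAL voice 1 (pitch 89, oldest) -> assign | voices=[87 68 70 74]
Op 7: note_on(84): all voices busy, STEAL voice 2 (pitch 70, oldest) -> assign | voices=[87 68 84 74]
Op 8: note_off(87): free voice 0 | voices=[- 68 84 74]
Op 9: note_on(60): voice 0 is free -> assigned | voices=[60 68 84 74]
Op 10: note_on(78): all voices busy, STEAL voice 3 (pitch 74, oldest) -> assign | voices=[60 68 84 78]
Op 11: note_off(68): free voice 1 | voices=[60 - 84 78]

Answer: 4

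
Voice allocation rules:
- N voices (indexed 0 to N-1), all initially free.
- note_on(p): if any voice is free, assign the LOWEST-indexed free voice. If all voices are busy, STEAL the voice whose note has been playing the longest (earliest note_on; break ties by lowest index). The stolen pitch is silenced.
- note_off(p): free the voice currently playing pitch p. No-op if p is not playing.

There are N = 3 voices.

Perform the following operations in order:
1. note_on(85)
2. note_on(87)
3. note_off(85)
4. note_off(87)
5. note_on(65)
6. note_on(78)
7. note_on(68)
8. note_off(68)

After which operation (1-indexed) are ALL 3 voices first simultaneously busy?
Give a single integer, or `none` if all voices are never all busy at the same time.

Answer: 7

Derivation:
Op 1: note_on(85): voice 0 is free -> assigned | voices=[85 - -]
Op 2: note_on(87): voice 1 is free -> assigned | voices=[85 87 -]
Op 3: note_off(85): free voice 0 | voices=[- 87 -]
Op 4: note_off(87): free voice 1 | voices=[- - -]
Op 5: note_on(65): voice 0 is free -> assigned | voices=[65 - -]
Op 6: note_on(78): voice 1 is free -> assigned | voices=[65 78 -]
Op 7: note_on(68): voice 2 is free -> assigned | voices=[65 78 68]
Op 8: note_off(68): free voice 2 | voices=[65 78 -]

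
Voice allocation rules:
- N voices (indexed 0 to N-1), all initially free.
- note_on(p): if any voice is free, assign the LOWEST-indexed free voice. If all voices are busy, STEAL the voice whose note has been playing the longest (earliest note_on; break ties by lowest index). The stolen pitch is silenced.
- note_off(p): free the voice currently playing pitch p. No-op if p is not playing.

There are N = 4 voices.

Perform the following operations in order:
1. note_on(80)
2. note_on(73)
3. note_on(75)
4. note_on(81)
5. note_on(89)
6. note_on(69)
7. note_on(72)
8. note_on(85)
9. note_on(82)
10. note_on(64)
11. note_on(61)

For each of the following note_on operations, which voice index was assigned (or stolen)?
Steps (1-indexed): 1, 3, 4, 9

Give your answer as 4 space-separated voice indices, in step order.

Answer: 0 2 3 0

Derivation:
Op 1: note_on(80): voice 0 is free -> assigned | voices=[80 - - -]
Op 2: note_on(73): voice 1 is free -> assigned | voices=[80 73 - -]
Op 3: note_on(75): voice 2 is free -> assigned | voices=[80 73 75 -]
Op 4: note_on(81): voice 3 is free -> assigned | voices=[80 73 75 81]
Op 5: note_on(89): all voices busy, STEAL voice 0 (pitch 80, oldest) -> assign | voices=[89 73 75 81]
Op 6: note_on(69): all voices busy, STEAL voice 1 (pitch 73, oldest) -> assign | voices=[89 69 75 81]
Op 7: note_on(72): all voices busy, STEAL voice 2 (pitch 75, oldest) -> assign | voices=[89 69 72 81]
Op 8: note_on(85): all voices busy, STEAL voice 3 (pitch 81, oldest) -> assign | voices=[89 69 72 85]
Op 9: note_on(82): all voices busy, STEAL voice 0 (pitch 89, oldest) -> assign | voices=[82 69 72 85]
Op 10: note_on(64): all voices busy, STEAL voice 1 (pitch 69, oldest) -> assign | voices=[82 64 72 85]
Op 11: note_on(61): all voices busy, STEAL voice 2 (pitch 72, oldest) -> assign | voices=[82 64 61 85]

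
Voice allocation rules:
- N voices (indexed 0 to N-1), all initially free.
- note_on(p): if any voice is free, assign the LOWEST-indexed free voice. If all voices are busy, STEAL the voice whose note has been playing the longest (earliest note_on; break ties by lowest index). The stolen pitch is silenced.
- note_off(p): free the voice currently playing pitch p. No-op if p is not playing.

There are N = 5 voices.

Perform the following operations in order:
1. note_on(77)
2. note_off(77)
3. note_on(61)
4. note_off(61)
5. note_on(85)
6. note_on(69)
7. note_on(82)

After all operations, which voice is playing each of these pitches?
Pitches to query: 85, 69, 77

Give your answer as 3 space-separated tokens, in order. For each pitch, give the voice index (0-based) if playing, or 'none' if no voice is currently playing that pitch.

Answer: 0 1 none

Derivation:
Op 1: note_on(77): voice 0 is free -> assigned | voices=[77 - - - -]
Op 2: note_off(77): free voice 0 | voices=[- - - - -]
Op 3: note_on(61): voice 0 is free -> assigned | voices=[61 - - - -]
Op 4: note_off(61): free voice 0 | voices=[- - - - -]
Op 5: note_on(85): voice 0 is free -> assigned | voices=[85 - - - -]
Op 6: note_on(69): voice 1 is free -> assigned | voices=[85 69 - - -]
Op 7: note_on(82): voice 2 is free -> assigned | voices=[85 69 82 - -]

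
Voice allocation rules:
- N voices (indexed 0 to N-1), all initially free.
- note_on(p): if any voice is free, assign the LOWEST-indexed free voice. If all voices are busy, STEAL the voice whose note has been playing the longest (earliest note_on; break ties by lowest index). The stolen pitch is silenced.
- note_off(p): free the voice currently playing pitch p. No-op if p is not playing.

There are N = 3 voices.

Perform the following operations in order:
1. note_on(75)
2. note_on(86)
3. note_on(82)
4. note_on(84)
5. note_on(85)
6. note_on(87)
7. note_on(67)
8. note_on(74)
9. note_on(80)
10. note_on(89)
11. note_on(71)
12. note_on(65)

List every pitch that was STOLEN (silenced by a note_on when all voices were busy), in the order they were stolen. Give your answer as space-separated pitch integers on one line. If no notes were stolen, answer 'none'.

Op 1: note_on(75): voice 0 is free -> assigned | voices=[75 - -]
Op 2: note_on(86): voice 1 is free -> assigned | voices=[75 86 -]
Op 3: note_on(82): voice 2 is free -> assigned | voices=[75 86 82]
Op 4: note_on(84): all voices busy, STEAL voice 0 (pitch 75, oldest) -> assign | voices=[84 86 82]
Op 5: note_on(85): all voices busy, STEAL voice 1 (pitch 86, oldest) -> assign | voices=[84 85 82]
Op 6: note_on(87): all voices busy, STEAL voice 2 (pitch 82, oldest) -> assign | voices=[84 85 87]
Op 7: note_on(67): all voices busy, STEAL voice 0 (pitch 84, oldest) -> assign | voices=[67 85 87]
Op 8: note_on(74): all voices busy, STEAL voice 1 (pitch 85, oldest) -> assign | voices=[67 74 87]
Op 9: note_on(80): all voices busy, STEAL voice 2 (pitch 87, oldest) -> assign | voices=[67 74 80]
Op 10: note_on(89): all voices busy, STEAL voice 0 (pitch 67, oldest) -> assign | voices=[89 74 80]
Op 11: note_on(71): all voices busy, STEAL voice 1 (pitch 74, oldest) -> assign | voices=[89 71 80]
Op 12: note_on(65): all voices busy, STEAL voice 2 (pitch 80, oldest) -> assign | voices=[89 71 65]

Answer: 75 86 82 84 85 87 67 74 80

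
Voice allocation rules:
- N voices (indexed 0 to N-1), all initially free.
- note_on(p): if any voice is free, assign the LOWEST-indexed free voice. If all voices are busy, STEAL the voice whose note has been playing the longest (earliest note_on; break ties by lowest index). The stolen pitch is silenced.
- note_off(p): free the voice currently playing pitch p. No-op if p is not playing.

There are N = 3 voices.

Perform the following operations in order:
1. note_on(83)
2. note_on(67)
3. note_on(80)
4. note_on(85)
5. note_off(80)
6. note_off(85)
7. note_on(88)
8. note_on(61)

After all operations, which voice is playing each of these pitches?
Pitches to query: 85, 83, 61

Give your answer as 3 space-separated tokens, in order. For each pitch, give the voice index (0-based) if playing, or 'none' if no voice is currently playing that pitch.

Op 1: note_on(83): voice 0 is free -> assigned | voices=[83 - -]
Op 2: note_on(67): voice 1 is free -> assigned | voices=[83 67 -]
Op 3: note_on(80): voice 2 is free -> assigned | voices=[83 67 80]
Op 4: note_on(85): all voices busy, STEAL voice 0 (pitch 83, oldest) -> assign | voices=[85 67 80]
Op 5: note_off(80): free voice 2 | voices=[85 67 -]
Op 6: note_off(85): free voice 0 | voices=[- 67 -]
Op 7: note_on(88): voice 0 is free -> assigned | voices=[88 67 -]
Op 8: note_on(61): voice 2 is free -> assigned | voices=[88 67 61]

Answer: none none 2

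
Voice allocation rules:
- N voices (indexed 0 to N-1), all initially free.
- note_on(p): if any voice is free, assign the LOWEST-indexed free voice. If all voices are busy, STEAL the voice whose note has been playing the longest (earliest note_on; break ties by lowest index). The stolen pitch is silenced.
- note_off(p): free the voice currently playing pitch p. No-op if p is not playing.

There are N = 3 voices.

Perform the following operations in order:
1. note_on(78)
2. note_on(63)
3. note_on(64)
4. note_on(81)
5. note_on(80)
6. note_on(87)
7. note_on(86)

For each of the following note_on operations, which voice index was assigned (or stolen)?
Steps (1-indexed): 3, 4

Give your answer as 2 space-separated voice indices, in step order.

Op 1: note_on(78): voice 0 is free -> assigned | voices=[78 - -]
Op 2: note_on(63): voice 1 is free -> assigned | voices=[78 63 -]
Op 3: note_on(64): voice 2 is free -> assigned | voices=[78 63 64]
Op 4: note_on(81): all voices busy, STEAL voice 0 (pitch 78, oldest) -> assign | voices=[81 63 64]
Op 5: note_on(80): all voices busy, STEAL voice 1 (pitch 63, oldest) -> assign | voices=[81 80 64]
Op 6: note_on(87): all voices busy, STEAL voice 2 (pitch 64, oldest) -> assign | voices=[81 80 87]
Op 7: note_on(86): all voices busy, STEAL voice 0 (pitch 81, oldest) -> assign | voices=[86 80 87]

Answer: 2 0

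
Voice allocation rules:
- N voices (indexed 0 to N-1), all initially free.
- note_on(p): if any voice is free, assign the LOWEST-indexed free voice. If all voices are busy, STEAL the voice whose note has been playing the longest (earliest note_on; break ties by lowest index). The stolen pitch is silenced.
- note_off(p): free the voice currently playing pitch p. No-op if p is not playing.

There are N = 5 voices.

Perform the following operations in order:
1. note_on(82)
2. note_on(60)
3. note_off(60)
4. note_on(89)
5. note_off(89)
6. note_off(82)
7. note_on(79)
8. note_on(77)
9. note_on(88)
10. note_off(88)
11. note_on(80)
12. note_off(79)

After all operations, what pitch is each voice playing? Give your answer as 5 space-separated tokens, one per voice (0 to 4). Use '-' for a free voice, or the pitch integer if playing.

Op 1: note_on(82): voice 0 is free -> assigned | voices=[82 - - - -]
Op 2: note_on(60): voice 1 is free -> assigned | voices=[82 60 - - -]
Op 3: note_off(60): free voice 1 | voices=[82 - - - -]
Op 4: note_on(89): voice 1 is free -> assigned | voices=[82 89 - - -]
Op 5: note_off(89): free voice 1 | voices=[82 - - - -]
Op 6: note_off(82): free voice 0 | voices=[- - - - -]
Op 7: note_on(79): voice 0 is free -> assigned | voices=[79 - - - -]
Op 8: note_on(77): voice 1 is free -> assigned | voices=[79 77 - - -]
Op 9: note_on(88): voice 2 is free -> assigned | voices=[79 77 88 - -]
Op 10: note_off(88): free voice 2 | voices=[79 77 - - -]
Op 11: note_on(80): voice 2 is free -> assigned | voices=[79 77 80 - -]
Op 12: note_off(79): free voice 0 | voices=[- 77 80 - -]

Answer: - 77 80 - -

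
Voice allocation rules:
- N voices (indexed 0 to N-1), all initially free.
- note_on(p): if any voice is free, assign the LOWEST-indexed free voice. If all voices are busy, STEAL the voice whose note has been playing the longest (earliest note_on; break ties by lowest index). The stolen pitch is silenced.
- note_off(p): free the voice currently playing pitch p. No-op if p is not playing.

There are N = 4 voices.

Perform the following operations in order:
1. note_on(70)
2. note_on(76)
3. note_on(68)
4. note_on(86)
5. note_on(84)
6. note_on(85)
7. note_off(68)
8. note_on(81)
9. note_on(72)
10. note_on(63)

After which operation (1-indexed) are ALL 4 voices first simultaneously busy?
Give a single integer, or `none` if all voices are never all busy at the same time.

Op 1: note_on(70): voice 0 is free -> assigned | voices=[70 - - -]
Op 2: note_on(76): voice 1 is free -> assigned | voices=[70 76 - -]
Op 3: note_on(68): voice 2 is free -> assigned | voices=[70 76 68 -]
Op 4: note_on(86): voice 3 is free -> assigned | voices=[70 76 68 86]
Op 5: note_on(84): all voices busy, STEAL voice 0 (pitch 70, oldest) -> assign | voices=[84 76 68 86]
Op 6: note_on(85): all voices busy, STEAL voice 1 (pitch 76, oldest) -> assign | voices=[84 85 68 86]
Op 7: note_off(68): free voice 2 | voices=[84 85 - 86]
Op 8: note_on(81): voice 2 is free -> assigned | voices=[84 85 81 86]
Op 9: note_on(72): all voices busy, STEAL voice 3 (pitch 86, oldest) -> assign | voices=[84 85 81 72]
Op 10: note_on(63): all voices busy, STEAL voice 0 (pitch 84, oldest) -> assign | voices=[63 85 81 72]

Answer: 4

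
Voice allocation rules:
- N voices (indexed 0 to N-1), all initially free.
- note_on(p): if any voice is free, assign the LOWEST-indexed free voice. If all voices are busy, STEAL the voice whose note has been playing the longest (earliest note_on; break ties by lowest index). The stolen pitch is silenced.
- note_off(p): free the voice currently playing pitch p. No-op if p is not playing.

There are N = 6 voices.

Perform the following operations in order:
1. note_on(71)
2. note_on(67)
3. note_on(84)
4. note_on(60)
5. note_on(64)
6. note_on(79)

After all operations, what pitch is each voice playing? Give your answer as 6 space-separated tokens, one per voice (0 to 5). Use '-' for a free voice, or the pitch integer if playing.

Op 1: note_on(71): voice 0 is free -> assigned | voices=[71 - - - - -]
Op 2: note_on(67): voice 1 is free -> assigned | voices=[71 67 - - - -]
Op 3: note_on(84): voice 2 is free -> assigned | voices=[71 67 84 - - -]
Op 4: note_on(60): voice 3 is free -> assigned | voices=[71 67 84 60 - -]
Op 5: note_on(64): voice 4 is free -> assigned | voices=[71 67 84 60 64 -]
Op 6: note_on(79): voice 5 is free -> assigned | voices=[71 67 84 60 64 79]

Answer: 71 67 84 60 64 79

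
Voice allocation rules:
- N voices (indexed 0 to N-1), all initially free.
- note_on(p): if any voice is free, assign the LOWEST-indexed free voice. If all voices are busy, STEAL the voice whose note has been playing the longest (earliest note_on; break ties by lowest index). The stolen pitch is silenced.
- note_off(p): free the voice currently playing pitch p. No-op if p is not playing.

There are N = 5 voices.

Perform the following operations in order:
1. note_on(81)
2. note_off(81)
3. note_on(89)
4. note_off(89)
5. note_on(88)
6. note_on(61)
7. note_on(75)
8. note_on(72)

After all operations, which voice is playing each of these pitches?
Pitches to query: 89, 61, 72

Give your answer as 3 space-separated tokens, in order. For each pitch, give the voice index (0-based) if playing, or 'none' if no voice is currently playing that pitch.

Answer: none 1 3

Derivation:
Op 1: note_on(81): voice 0 is free -> assigned | voices=[81 - - - -]
Op 2: note_off(81): free voice 0 | voices=[- - - - -]
Op 3: note_on(89): voice 0 is free -> assigned | voices=[89 - - - -]
Op 4: note_off(89): free voice 0 | voices=[- - - - -]
Op 5: note_on(88): voice 0 is free -> assigned | voices=[88 - - - -]
Op 6: note_on(61): voice 1 is free -> assigned | voices=[88 61 - - -]
Op 7: note_on(75): voice 2 is free -> assigned | voices=[88 61 75 - -]
Op 8: note_on(72): voice 3 is free -> assigned | voices=[88 61 75 72 -]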